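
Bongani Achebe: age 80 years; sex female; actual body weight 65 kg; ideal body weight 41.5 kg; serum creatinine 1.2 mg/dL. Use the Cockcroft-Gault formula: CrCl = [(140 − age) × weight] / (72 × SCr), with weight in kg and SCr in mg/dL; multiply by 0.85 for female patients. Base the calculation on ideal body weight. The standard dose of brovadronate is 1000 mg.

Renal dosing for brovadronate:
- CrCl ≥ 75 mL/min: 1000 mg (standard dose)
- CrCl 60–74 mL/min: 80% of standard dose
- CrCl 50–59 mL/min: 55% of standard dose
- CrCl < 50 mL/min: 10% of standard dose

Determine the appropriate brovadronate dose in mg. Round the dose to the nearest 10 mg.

100 mg

CrCl = (140 − 80) × 41.5 / (72 × 1.2) × 0.85 = 2490.0 / 86.40 × 0.85 ≈ 24.5 mL/min
CrCl ≈ 24 mL/min → bracket < 50 mL/min.
10% of 1000 mg = 100 mg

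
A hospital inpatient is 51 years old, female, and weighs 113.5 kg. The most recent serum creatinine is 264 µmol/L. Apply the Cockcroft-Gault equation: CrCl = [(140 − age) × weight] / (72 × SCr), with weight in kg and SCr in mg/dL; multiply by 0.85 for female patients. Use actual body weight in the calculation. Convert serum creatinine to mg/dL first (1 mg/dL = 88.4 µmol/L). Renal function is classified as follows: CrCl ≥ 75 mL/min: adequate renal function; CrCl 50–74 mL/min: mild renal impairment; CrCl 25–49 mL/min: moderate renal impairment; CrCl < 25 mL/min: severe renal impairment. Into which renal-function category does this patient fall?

moderate renal impairment

SCr = 264 / 88.4 = 2.986 mg/dL
CrCl = (140 − 51) × 113.5 / (72 × 2.986) × 0.85 = 10101.5 / 214.99 × 0.85 ≈ 39.9 mL/min
40 mL/min falls in the 'moderate renal impairment' range.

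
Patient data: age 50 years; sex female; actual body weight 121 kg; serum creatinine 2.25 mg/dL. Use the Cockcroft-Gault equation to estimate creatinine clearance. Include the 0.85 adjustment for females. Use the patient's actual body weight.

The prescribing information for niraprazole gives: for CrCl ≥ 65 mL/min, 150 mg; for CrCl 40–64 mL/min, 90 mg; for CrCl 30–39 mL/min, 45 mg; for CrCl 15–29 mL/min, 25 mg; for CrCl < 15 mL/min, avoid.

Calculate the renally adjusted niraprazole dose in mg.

90 mg

CrCl = (140 − 50) × 121 / (72 × 2.25) × 0.85 = 10890.0 / 162.00 × 0.85 ≈ 57.1 mL/min
CrCl ≈ 57 mL/min → bracket 40–64 mL/min.
Dose for this bracket: 90 mg.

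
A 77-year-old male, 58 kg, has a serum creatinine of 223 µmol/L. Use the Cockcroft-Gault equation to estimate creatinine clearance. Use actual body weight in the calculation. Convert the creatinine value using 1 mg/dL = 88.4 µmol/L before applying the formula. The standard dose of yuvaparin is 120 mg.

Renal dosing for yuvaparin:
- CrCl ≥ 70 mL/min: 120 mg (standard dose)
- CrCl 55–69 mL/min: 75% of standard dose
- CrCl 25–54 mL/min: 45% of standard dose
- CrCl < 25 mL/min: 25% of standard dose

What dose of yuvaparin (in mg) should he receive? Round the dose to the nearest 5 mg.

30 mg

SCr = 223 / 88.4 = 2.523 mg/dL
CrCl = (140 − 77) × 58 / (72 × 2.523) = 3654.0 / 181.66 ≈ 20.1 mL/min
CrCl ≈ 20 mL/min → bracket < 25 mL/min.
25% of 120 mg = 30 mg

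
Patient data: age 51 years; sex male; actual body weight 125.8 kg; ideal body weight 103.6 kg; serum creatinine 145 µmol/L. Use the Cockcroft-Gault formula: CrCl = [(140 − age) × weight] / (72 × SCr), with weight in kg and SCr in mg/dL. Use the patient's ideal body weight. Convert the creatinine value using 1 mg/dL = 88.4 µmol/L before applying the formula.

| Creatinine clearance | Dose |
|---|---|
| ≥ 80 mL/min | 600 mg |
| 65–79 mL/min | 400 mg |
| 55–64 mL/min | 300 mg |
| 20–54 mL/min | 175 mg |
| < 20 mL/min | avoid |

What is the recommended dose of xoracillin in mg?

400 mg

SCr = 145 / 88.4 = 1.64 mg/dL
CrCl = (140 − 51) × 103.6 / (72 × 1.64) = 9220.4 / 118.08 ≈ 78.1 mL/min
CrCl ≈ 78 mL/min → bracket 65–79 mL/min.
Dose for this bracket: 400 mg.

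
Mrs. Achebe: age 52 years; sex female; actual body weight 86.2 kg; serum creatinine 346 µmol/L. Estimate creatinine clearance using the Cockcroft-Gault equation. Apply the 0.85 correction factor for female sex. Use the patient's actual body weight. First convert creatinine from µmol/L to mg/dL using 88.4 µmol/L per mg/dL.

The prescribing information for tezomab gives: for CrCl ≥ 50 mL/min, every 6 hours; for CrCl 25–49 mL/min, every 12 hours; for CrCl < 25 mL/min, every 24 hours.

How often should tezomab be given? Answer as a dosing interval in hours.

every 24 hours

SCr = 346 / 88.4 = 3.914 mg/dL
CrCl = (140 − 52) × 86.2 / (72 × 3.914) × 0.85 = 7585.6 / 281.81 × 0.85 ≈ 22.9 mL/min
CrCl ≈ 23 mL/min → bracket < 25 mL/min → every 24 hours.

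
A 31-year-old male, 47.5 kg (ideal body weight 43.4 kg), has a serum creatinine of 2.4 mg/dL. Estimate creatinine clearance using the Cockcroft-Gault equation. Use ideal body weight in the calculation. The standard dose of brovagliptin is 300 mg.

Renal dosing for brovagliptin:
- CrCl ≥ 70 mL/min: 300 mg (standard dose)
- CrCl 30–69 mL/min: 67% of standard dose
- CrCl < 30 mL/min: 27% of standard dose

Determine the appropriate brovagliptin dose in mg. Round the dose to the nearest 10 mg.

CrCl = (140 − 31) × 43.4 / (72 × 2.4) = 4730.6 / 172.80 ≈ 27.4 mL/min
CrCl ≈ 27 mL/min → bracket < 30 mL/min.
27% of 300 mg = 81 mg → 80 mg

80 mg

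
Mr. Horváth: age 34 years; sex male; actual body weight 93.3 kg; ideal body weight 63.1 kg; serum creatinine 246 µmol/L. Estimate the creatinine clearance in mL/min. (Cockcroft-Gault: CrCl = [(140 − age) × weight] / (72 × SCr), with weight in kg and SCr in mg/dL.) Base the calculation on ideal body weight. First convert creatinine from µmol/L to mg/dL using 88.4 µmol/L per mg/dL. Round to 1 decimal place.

SCr = 246 / 88.4 = 2.783 mg/dL
CrCl = (140 − 34) × 63.1 / (72 × 2.783) = 6688.6 / 200.38 ≈ 33.4 mL/min

33.4 mL/min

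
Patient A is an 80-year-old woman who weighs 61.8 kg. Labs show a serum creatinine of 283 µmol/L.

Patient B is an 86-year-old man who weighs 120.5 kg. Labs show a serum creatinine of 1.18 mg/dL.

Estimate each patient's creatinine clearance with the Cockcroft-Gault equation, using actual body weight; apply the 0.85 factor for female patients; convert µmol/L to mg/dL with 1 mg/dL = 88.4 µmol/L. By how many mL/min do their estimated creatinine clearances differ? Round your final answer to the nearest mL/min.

63 mL/min

Patient A: SCr = 283 / 88.4 = 3.201 mg/dL
Patient A: CrCl = (140 − 80) × 61.8 / (72 × 3.201) × 0.85 = 3708.0 / 230.47 × 0.85 ≈ 13.7 mL/min
Patient B: CrCl = (140 − 86) × 120.5 / (72 × 1.18) = 6507.0 / 84.96 ≈ 76.6 mL/min
|13.7 − 76.6| = 62.9 mL/min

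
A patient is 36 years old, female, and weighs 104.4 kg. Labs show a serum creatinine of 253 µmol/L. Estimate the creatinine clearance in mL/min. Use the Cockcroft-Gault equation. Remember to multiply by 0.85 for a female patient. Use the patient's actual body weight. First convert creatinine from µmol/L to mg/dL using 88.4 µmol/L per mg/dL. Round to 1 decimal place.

SCr = 253 / 88.4 = 2.862 mg/dL
CrCl = (140 − 36) × 104.4 / (72 × 2.862) × 0.85 = 10857.6 / 206.06 × 0.85 ≈ 44.8 mL/min

44.8 mL/min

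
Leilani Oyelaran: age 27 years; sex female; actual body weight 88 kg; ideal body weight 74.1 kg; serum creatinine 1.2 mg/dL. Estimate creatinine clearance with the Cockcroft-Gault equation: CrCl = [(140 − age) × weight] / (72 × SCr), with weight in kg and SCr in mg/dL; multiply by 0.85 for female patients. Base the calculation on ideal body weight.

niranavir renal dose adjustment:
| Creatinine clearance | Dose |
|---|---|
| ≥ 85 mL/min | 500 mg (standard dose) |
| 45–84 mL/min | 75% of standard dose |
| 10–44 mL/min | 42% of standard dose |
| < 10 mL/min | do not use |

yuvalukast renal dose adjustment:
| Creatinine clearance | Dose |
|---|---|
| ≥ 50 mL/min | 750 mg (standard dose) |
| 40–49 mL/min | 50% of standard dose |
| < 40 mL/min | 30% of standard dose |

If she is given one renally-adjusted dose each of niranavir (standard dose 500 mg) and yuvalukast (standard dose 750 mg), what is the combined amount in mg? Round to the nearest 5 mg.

1125 mg

CrCl = (140 − 27) × 74.1 / (72 × 1.2) × 0.85 = 8373.3 / 86.40 × 0.85 ≈ 82.4 mL/min
CrCl ≈ 82 mL/min.
niranavir: 45–84 mL/min → 75% of 500 mg = 375 mg.
yuvalukast: ≥ 50 mL/min → 100% of 750 mg = 750 mg.
Total = 375 + 750 = 1125 mg.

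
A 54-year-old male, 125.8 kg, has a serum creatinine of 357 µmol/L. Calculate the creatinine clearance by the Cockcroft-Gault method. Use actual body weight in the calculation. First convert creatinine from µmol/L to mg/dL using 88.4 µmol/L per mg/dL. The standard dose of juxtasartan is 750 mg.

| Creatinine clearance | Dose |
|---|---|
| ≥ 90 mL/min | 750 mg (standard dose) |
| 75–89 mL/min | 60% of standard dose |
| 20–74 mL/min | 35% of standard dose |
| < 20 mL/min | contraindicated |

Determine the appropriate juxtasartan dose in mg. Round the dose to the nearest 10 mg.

SCr = 357 / 88.4 = 4.038 mg/dL
CrCl = (140 − 54) × 125.8 / (72 × 4.038) = 10818.8 / 290.74 ≈ 37.2 mL/min
CrCl ≈ 37 mL/min → bracket 20–74 mL/min.
35% of 750 mg = 262.5 mg → 260 mg

260 mg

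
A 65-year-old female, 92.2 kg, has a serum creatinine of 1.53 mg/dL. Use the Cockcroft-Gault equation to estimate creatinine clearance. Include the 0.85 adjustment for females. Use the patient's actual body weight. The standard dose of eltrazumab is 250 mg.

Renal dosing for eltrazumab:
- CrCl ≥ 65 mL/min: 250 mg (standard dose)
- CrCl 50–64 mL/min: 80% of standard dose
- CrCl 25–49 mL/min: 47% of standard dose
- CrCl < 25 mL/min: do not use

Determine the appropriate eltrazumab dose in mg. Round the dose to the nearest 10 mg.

200 mg

CrCl = (140 − 65) × 92.2 / (72 × 1.53) × 0.85 = 6915.0 / 110.16 × 0.85 ≈ 53.4 mL/min
CrCl ≈ 53 mL/min → bracket 50–64 mL/min.
80% of 250 mg = 200 mg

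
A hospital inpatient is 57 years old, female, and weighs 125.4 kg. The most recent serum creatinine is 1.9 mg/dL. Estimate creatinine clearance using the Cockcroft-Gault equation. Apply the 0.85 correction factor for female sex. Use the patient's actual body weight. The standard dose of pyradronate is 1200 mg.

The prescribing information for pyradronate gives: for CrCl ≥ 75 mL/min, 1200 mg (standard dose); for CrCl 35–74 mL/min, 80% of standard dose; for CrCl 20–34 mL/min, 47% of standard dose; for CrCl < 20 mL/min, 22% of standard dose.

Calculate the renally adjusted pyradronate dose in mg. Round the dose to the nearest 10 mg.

CrCl = (140 − 57) × 125.4 / (72 × 1.9) × 0.85 = 10408.2 / 136.80 × 0.85 ≈ 64.7 mL/min
CrCl ≈ 65 mL/min → bracket 35–74 mL/min.
80% of 1200 mg = 960 mg

960 mg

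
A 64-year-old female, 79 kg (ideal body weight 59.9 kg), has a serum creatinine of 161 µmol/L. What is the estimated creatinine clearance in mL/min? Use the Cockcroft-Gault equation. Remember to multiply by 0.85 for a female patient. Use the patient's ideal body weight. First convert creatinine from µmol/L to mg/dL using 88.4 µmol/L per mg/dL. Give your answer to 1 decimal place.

SCr = 161 / 88.4 = 1.821 mg/dL
CrCl = (140 − 64) × 59.9 / (72 × 1.821) × 0.85 = 4552.4 / 131.11 × 0.85 ≈ 29.5 mL/min

29.5 mL/min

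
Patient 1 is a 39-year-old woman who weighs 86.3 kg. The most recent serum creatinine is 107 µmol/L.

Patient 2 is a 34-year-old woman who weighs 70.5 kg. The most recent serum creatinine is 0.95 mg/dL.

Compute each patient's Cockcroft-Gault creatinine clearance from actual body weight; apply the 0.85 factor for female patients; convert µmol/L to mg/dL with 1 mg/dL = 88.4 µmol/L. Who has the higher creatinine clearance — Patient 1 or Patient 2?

Patient 1: SCr = 107 / 88.4 = 1.21 mg/dL
Patient 1: CrCl = (140 − 39) × 86.3 / (72 × 1.21) × 0.85 = 8716.3 / 87.12 × 0.85 ≈ 85.0 mL/min
Patient 2: CrCl = (140 − 34) × 70.5 / (72 × 0.95) × 0.85 = 7473.0 / 68.40 × 0.85 ≈ 92.9 mL/min
85.0 vs 92.9 mL/min → Patient 2 is higher.

Patient 2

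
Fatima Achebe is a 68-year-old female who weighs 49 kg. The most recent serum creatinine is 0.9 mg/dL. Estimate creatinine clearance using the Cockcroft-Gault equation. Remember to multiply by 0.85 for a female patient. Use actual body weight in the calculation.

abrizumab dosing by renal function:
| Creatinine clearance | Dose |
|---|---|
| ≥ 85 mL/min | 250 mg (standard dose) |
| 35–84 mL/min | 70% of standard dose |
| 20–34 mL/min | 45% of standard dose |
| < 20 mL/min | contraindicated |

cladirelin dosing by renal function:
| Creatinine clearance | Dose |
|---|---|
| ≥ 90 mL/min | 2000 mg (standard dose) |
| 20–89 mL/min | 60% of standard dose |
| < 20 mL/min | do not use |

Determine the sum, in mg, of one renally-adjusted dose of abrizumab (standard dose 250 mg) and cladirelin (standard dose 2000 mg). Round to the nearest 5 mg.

CrCl = (140 − 68) × 49 / (72 × 0.9) × 0.85 = 3528.0 / 64.80 × 0.85 ≈ 46.3 mL/min
CrCl ≈ 46 mL/min.
abrizumab: 35–84 mL/min → 70% of 250 mg = 175 mg.
cladirelin: 20–89 mL/min → 60% of 2000 mg = 1200 mg.
Total = 175 + 1200 = 1375 mg.

1375 mg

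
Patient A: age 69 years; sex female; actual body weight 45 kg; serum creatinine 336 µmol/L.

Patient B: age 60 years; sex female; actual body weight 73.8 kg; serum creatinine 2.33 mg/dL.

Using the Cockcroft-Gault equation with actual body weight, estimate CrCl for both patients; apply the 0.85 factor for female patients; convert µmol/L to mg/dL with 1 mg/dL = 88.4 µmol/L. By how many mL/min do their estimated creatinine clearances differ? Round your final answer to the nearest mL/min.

20 mL/min

Patient A: SCr = 336 / 88.4 = 3.801 mg/dL
Patient A: CrCl = (140 − 69) × 45 / (72 × 3.801) × 0.85 = 3195.0 / 273.67 × 0.85 ≈ 9.9 mL/min
Patient B: CrCl = (140 − 60) × 73.8 / (72 × 2.33) × 0.85 = 5904.0 / 167.76 × 0.85 ≈ 29.9 mL/min
|9.9 − 29.9| = 20.0 mL/min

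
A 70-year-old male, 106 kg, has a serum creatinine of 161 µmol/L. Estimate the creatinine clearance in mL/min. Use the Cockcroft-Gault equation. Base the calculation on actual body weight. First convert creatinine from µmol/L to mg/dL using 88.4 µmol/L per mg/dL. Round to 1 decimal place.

SCr = 161 / 88.4 = 1.821 mg/dL
CrCl = (140 − 70) × 106 / (72 × 1.821) = 7420.0 / 131.11 ≈ 56.6 mL/min

56.6 mL/min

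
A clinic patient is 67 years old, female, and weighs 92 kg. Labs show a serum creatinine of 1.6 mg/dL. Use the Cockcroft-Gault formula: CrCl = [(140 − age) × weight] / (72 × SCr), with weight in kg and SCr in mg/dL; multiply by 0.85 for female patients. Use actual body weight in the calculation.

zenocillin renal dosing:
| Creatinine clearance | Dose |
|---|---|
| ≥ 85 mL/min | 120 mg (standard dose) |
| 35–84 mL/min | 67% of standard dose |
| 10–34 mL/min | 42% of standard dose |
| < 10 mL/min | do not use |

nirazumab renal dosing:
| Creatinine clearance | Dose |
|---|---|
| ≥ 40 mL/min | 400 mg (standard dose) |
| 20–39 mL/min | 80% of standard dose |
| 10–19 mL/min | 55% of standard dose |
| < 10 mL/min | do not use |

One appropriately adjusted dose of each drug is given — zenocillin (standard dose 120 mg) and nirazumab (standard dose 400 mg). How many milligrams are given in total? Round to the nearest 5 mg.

480 mg

CrCl = (140 − 67) × 92 / (72 × 1.6) × 0.85 = 6716.0 / 115.20 × 0.85 ≈ 49.6 mL/min
CrCl ≈ 50 mL/min.
zenocillin: 35–84 mL/min → 67% of 120 mg = 80.4 mg.
nirazumab: ≥ 40 mL/min → 100% of 400 mg = 400 mg.
Total = 80.4 + 400 = 480.4 mg.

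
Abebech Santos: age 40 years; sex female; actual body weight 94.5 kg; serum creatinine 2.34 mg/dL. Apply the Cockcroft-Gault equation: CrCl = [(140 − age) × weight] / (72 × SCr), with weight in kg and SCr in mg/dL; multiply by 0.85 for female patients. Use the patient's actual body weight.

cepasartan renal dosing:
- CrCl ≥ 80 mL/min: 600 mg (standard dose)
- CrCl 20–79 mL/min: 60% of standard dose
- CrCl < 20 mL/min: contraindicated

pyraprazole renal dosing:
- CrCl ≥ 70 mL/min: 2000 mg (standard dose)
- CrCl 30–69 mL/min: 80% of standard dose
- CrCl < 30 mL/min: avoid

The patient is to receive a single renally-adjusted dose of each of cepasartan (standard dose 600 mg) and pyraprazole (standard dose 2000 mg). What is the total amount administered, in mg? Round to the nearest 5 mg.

CrCl = (140 − 40) × 94.5 / (72 × 2.34) × 0.85 = 9450.0 / 168.48 × 0.85 ≈ 47.7 mL/min
CrCl ≈ 48 mL/min.
cepasartan: 20–79 mL/min → 60% of 600 mg = 360 mg.
pyraprazole: 30–69 mL/min → 80% of 2000 mg = 1600 mg.
Total = 360 + 1600 = 1960 mg.

1960 mg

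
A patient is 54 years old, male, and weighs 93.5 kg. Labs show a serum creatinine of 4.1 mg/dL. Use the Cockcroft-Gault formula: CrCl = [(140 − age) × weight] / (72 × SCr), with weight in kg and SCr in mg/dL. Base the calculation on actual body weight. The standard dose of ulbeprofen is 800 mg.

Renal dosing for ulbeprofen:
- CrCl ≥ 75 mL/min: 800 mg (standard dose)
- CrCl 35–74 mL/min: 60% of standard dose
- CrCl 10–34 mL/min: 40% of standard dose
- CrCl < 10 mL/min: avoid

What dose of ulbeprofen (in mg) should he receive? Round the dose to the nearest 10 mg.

320 mg

CrCl = (140 − 54) × 93.5 / (72 × 4.1) = 8041.0 / 295.20 ≈ 27.2 mL/min
CrCl ≈ 27 mL/min → bracket 10–34 mL/min.
40% of 800 mg = 320 mg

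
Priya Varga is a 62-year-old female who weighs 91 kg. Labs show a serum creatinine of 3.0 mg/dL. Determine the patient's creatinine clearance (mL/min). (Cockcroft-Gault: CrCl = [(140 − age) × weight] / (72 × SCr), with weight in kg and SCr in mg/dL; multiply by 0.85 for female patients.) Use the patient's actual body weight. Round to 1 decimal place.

CrCl = (140 − 62) × 91 / (72 × 3) × 0.85 = 7098.0 / 216.00 × 0.85 ≈ 27.9 mL/min

27.9 mL/min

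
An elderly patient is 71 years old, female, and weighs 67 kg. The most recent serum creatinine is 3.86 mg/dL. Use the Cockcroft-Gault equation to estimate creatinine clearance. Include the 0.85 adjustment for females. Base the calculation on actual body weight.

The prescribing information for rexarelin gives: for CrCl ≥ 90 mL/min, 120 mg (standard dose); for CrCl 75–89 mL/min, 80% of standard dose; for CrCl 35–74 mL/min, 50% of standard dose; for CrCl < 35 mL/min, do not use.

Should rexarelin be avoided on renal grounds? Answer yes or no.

CrCl = (140 − 71) × 67 / (72 × 3.86) × 0.85 = 4623.0 / 277.92 × 0.85 ≈ 14.1 mL/min
CrCl ≈ 14 mL/min, which is < 35 mL/min.

yes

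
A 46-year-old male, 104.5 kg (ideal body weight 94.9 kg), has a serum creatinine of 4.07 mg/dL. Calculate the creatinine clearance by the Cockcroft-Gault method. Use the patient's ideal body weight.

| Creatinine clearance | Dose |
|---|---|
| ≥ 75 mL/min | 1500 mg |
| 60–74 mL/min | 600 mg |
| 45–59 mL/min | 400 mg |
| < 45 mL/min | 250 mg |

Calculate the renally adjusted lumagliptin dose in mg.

CrCl = (140 − 46) × 94.9 / (72 × 4.07) = 8920.6 / 293.04 ≈ 30.4 mL/min
CrCl ≈ 30 mL/min → bracket < 45 mL/min.
Dose for this bracket: 250 mg.

250 mg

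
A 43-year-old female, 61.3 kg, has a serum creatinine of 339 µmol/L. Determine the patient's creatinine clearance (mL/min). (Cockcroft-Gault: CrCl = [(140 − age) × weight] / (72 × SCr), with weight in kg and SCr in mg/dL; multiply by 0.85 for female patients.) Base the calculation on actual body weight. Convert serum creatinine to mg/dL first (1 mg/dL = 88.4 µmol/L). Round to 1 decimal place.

SCr = 339 / 88.4 = 3.835 mg/dL
CrCl = (140 − 43) × 61.3 / (72 × 3.835) × 0.85 = 5946.1 / 276.12 × 0.85 ≈ 18.3 mL/min

18.3 mL/min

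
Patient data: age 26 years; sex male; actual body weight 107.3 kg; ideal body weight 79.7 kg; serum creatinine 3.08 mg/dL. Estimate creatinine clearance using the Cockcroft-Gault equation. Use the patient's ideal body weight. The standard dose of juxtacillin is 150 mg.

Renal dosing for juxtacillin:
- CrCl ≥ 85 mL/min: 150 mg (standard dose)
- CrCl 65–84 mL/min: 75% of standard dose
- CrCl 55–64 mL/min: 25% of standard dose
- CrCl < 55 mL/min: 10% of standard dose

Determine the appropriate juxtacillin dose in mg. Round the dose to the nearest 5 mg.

15 mg

CrCl = (140 − 26) × 79.7 / (72 × 3.08) = 9085.8 / 221.76 ≈ 41.0 mL/min
CrCl ≈ 41 mL/min → bracket < 55 mL/min.
10% of 150 mg = 15 mg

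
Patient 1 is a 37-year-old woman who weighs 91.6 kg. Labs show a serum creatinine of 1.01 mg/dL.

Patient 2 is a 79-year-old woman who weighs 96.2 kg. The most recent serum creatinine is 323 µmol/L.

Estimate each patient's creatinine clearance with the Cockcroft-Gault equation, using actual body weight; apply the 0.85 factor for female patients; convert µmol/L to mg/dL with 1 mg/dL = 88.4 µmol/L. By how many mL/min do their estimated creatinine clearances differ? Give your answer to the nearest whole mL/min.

Patient 1: CrCl = (140 − 37) × 91.6 / (72 × 1.01) × 0.85 = 9434.8 / 72.72 × 0.85 ≈ 110.3 mL/min
Patient 2: SCr = 323 / 88.4 = 3.654 mg/dL
Patient 2: CrCl = (140 − 79) × 96.2 / (72 × 3.654) × 0.85 = 5868.2 / 263.09 × 0.85 ≈ 19.0 mL/min
|110.3 − 19.0| = 91.3 mL/min

91 mL/min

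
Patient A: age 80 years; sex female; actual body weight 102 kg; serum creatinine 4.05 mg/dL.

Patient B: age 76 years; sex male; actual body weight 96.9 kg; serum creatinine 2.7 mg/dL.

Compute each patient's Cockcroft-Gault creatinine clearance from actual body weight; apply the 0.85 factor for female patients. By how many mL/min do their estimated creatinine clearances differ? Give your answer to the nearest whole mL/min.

14 mL/min

Patient A: CrCl = (140 − 80) × 102 / (72 × 4.05) × 0.85 = 6120.0 / 291.60 × 0.85 ≈ 17.8 mL/min
Patient B: CrCl = (140 − 76) × 96.9 / (72 × 2.7) = 6201.6 / 194.40 ≈ 31.9 mL/min
|17.8 − 31.9| = 14.1 mL/min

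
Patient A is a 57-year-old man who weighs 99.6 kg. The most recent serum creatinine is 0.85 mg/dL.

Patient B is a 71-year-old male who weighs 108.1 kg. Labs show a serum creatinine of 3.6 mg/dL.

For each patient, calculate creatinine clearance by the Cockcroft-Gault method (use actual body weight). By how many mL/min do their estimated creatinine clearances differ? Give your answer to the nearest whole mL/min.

Patient A: CrCl = (140 − 57) × 99.6 / (72 × 0.85) = 8266.8 / 61.20 ≈ 135.1 mL/min
Patient B: CrCl = (140 − 71) × 108.1 / (72 × 3.6) = 7458.9 / 259.20 ≈ 28.8 mL/min
|135.1 − 28.8| = 106.3 mL/min

106 mL/min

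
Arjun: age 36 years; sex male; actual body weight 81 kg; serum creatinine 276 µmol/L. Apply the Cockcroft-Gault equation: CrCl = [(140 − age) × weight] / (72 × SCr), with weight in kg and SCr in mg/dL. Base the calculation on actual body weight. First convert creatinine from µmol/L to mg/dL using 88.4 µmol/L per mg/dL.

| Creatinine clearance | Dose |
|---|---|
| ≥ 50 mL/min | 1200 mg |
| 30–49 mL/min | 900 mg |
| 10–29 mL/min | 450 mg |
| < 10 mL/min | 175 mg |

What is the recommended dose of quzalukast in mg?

900 mg

SCr = 276 / 88.4 = 3.122 mg/dL
CrCl = (140 − 36) × 81 / (72 × 3.122) = 8424.0 / 224.78 ≈ 37.5 mL/min
CrCl ≈ 37 mL/min → bracket 30–49 mL/min.
Dose for this bracket: 900 mg.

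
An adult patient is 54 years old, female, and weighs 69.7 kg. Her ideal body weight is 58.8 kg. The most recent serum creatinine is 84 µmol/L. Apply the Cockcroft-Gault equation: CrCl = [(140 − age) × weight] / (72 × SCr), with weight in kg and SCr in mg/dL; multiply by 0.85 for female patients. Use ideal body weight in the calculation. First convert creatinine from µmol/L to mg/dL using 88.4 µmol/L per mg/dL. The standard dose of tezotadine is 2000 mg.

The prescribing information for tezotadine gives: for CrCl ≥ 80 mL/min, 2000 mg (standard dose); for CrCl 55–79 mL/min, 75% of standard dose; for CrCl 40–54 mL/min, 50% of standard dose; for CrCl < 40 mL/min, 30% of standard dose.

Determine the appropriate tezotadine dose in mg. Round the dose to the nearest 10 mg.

1500 mg

SCr = 84 / 88.4 = 0.95 mg/dL
CrCl = (140 − 54) × 58.8 / (72 × 0.95) × 0.85 = 5056.8 / 68.40 × 0.85 ≈ 62.8 mL/min
CrCl ≈ 63 mL/min → bracket 55–79 mL/min.
75% of 2000 mg = 1500 mg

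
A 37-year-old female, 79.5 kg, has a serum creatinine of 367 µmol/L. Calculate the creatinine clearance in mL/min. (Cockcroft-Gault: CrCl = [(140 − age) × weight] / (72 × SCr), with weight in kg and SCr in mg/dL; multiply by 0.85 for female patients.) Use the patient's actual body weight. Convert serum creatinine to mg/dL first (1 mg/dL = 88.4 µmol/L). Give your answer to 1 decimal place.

23.3 mL/min

SCr = 367 / 88.4 = 4.152 mg/dL
CrCl = (140 − 37) × 79.5 / (72 × 4.152) × 0.85 = 8188.5 / 298.94 × 0.85 ≈ 23.3 mL/min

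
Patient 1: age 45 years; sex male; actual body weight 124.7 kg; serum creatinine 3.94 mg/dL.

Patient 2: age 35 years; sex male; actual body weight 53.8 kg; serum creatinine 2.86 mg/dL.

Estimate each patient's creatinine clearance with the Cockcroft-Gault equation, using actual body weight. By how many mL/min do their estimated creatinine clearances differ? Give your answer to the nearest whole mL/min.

14 mL/min

Patient 1: CrCl = (140 − 45) × 124.7 / (72 × 3.94) = 11846.5 / 283.68 ≈ 41.8 mL/min
Patient 2: CrCl = (140 − 35) × 53.8 / (72 × 2.86) = 5649.0 / 205.92 ≈ 27.4 mL/min
|41.8 − 27.4| = 14.4 mL/min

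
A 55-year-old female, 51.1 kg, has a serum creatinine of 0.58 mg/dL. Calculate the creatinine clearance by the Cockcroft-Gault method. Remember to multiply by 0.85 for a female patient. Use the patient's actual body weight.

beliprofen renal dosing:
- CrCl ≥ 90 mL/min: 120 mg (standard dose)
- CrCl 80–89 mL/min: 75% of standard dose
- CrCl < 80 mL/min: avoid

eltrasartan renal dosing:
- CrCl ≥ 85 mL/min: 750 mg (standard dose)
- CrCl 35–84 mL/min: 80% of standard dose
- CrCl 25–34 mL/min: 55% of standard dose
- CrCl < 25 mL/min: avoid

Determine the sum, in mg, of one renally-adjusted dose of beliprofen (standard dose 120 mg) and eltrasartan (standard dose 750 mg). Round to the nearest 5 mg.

840 mg

CrCl = (140 − 55) × 51.1 / (72 × 0.58) × 0.85 = 4343.5 / 41.76 × 0.85 ≈ 88.4 mL/min
CrCl ≈ 88 mL/min.
beliprofen: 80–89 mL/min → 75% of 120 mg = 90 mg.
eltrasartan: ≥ 85 mL/min → 100% of 750 mg = 750 mg.
Total = 90 + 750 = 840 mg.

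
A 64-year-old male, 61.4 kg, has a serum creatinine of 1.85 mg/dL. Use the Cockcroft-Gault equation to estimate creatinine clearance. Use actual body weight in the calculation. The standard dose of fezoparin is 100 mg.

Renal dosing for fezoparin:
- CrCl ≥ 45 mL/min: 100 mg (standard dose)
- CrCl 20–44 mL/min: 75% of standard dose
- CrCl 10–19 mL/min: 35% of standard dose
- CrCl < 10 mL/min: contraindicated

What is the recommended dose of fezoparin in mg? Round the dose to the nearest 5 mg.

CrCl = (140 − 64) × 61.4 / (72 × 1.85) = 4666.4 / 133.20 ≈ 35.0 mL/min
CrCl ≈ 35 mL/min → bracket 20–44 mL/min.
75% of 100 mg = 75 mg

75 mg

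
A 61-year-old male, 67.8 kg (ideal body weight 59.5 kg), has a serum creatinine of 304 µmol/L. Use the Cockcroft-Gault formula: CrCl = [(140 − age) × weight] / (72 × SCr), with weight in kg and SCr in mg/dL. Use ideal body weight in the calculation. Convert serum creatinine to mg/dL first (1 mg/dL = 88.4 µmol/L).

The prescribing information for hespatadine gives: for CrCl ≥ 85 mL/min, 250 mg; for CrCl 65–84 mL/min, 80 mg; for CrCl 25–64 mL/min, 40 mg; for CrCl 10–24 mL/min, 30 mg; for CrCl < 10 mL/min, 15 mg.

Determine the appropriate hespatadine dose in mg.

30 mg

SCr = 304 / 88.4 = 3.439 mg/dL
CrCl = (140 − 61) × 59.5 / (72 × 3.439) = 4700.5 / 247.61 ≈ 19.0 mL/min
CrCl ≈ 19 mL/min → bracket 10–24 mL/min.
Dose for this bracket: 30 mg.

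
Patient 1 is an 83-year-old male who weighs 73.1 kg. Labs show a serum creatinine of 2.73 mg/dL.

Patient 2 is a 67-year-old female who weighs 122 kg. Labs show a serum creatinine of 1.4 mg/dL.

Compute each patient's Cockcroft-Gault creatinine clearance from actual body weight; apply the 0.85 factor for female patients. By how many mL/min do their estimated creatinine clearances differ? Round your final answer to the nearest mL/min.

Patient 1: CrCl = (140 − 83) × 73.1 / (72 × 2.73) = 4166.7 / 196.56 ≈ 21.2 mL/min
Patient 2: CrCl = (140 − 67) × 122 / (72 × 1.4) × 0.85 = 8906.0 / 100.80 × 0.85 ≈ 75.1 mL/min
|21.2 − 75.1| = 53.9 mL/min

54 mL/min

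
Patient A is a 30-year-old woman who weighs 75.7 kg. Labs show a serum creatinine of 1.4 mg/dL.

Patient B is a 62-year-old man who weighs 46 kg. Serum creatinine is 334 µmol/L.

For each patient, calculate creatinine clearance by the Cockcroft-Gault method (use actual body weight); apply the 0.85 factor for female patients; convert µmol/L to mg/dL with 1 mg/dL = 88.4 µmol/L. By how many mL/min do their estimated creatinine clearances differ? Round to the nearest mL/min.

57 mL/min

Patient A: CrCl = (140 − 30) × 75.7 / (72 × 1.4) × 0.85 = 8327.0 / 100.80 × 0.85 ≈ 70.2 mL/min
Patient B: SCr = 334 / 88.4 = 3.778 mg/dL
Patient B: CrCl = (140 − 62) × 46 / (72 × 3.778) = 3588.0 / 272.02 ≈ 13.2 mL/min
|70.2 − 13.2| = 57.0 mL/min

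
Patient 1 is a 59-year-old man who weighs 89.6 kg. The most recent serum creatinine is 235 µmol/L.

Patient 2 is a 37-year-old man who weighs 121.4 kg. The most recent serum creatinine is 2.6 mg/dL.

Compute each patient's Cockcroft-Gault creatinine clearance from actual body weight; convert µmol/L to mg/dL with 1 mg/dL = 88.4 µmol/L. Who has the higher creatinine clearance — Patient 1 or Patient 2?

Patient 1: SCr = 235 / 88.4 = 2.658 mg/dL
Patient 1: CrCl = (140 − 59) × 89.6 / (72 × 2.658) = 7257.6 / 191.38 ≈ 37.9 mL/min
Patient 2: CrCl = (140 − 37) × 121.4 / (72 × 2.6) = 12504.2 / 187.20 ≈ 66.8 mL/min
37.9 vs 66.8 mL/min → Patient 2 is higher.

Patient 2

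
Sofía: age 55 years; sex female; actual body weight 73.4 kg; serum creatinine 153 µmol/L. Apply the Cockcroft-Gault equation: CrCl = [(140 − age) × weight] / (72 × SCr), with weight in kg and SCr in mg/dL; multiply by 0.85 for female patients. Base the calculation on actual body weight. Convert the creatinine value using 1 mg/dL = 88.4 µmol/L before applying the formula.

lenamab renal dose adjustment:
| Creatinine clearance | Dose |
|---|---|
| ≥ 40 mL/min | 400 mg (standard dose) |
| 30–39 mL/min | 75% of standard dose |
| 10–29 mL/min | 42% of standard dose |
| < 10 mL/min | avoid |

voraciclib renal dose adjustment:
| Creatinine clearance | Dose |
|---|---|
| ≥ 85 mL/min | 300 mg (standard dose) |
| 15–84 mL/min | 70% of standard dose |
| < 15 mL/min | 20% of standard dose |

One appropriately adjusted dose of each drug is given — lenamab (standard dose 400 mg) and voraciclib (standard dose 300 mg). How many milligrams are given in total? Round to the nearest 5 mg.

SCr = 153 / 88.4 = 1.731 mg/dL
CrCl = (140 − 55) × 73.4 / (72 × 1.731) × 0.85 = 6239.0 / 124.63 × 0.85 ≈ 42.6 mL/min
CrCl ≈ 43 mL/min.
lenamab: ≥ 40 mL/min → 100% of 400 mg = 400 mg.
voraciclib: 15–84 mL/min → 70% of 300 mg = 210 mg.
Total = 400 + 210 = 610 mg.

610 mg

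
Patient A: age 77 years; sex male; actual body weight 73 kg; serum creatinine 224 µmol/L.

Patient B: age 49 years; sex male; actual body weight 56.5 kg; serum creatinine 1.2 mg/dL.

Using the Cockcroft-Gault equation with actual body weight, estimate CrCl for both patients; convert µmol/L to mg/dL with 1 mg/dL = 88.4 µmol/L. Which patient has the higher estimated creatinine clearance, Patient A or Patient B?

Patient A: SCr = 224 / 88.4 = 2.534 mg/dL
Patient A: CrCl = (140 − 77) × 73 / (72 × 2.534) = 4599.0 / 182.45 ≈ 25.2 mL/min
Patient B: CrCl = (140 − 49) × 56.5 / (72 × 1.2) = 5141.5 / 86.40 ≈ 59.5 mL/min
25.2 vs 59.5 mL/min → Patient B is higher.

Patient B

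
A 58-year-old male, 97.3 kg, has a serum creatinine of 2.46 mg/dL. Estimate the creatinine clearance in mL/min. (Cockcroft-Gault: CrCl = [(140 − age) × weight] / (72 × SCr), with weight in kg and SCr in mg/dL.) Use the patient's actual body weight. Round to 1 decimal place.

CrCl = (140 − 58) × 97.3 / (72 × 2.46) = 7978.6 / 177.12 ≈ 45.0 mL/min

45.0 mL/min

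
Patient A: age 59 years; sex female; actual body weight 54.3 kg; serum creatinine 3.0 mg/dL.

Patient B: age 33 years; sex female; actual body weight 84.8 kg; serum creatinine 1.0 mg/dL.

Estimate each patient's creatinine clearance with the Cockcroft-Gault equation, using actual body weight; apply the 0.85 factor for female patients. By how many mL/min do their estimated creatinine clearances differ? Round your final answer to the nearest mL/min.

90 mL/min

Patient A: CrCl = (140 − 59) × 54.3 / (72 × 3) × 0.85 = 4398.3 / 216.00 × 0.85 ≈ 17.3 mL/min
Patient B: CrCl = (140 − 33) × 84.8 / (72 × 1) × 0.85 = 9073.6 / 72.00 × 0.85 ≈ 107.1 mL/min
|17.3 − 107.1| = 89.8 mL/min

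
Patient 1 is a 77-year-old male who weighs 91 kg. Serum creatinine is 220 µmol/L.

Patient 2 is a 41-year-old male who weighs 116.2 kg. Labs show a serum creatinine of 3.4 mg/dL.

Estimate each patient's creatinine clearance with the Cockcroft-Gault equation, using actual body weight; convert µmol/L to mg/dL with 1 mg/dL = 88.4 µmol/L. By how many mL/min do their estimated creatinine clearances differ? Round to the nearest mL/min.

Patient 1: SCr = 220 / 88.4 = 2.489 mg/dL
Patient 1: CrCl = (140 − 77) × 91 / (72 × 2.489) = 5733.0 / 179.21 ≈ 32.0 mL/min
Patient 2: CrCl = (140 − 41) × 116.2 / (72 × 3.4) = 11503.8 / 244.80 ≈ 47.0 mL/min
|32.0 − 47.0| = 15.0 mL/min

15 mL/min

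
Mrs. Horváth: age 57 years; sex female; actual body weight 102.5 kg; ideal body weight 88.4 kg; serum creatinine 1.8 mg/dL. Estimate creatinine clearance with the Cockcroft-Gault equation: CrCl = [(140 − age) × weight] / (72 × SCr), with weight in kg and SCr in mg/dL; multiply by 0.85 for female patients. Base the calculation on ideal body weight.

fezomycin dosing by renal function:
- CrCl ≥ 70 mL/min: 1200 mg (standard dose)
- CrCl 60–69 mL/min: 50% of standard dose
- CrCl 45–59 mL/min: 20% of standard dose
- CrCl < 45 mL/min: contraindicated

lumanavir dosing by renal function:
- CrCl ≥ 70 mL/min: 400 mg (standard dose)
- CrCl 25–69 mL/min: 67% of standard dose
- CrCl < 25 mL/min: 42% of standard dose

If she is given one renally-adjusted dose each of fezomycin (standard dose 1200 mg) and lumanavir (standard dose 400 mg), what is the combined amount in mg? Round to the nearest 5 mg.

CrCl = (140 − 57) × 88.4 / (72 × 1.8) × 0.85 = 7337.2 / 129.60 × 0.85 ≈ 48.1 mL/min
CrCl ≈ 48 mL/min.
fezomycin: 45–59 mL/min → 20% of 1200 mg = 240 mg.
lumanavir: 25–69 mL/min → 67% of 400 mg = 268 mg.
Total = 240 + 268 = 508 mg.

510 mg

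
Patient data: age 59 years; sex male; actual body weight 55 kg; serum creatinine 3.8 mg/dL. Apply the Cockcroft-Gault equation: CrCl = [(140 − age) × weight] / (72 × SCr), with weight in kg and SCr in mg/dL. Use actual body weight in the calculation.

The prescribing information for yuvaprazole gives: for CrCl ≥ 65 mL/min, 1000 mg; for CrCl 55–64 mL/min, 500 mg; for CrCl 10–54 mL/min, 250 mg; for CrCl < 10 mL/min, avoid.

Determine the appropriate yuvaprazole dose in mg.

CrCl = (140 − 59) × 55 / (72 × 3.8) = 4455.0 / 273.60 ≈ 16.3 mL/min
CrCl ≈ 16 mL/min → bracket 10–54 mL/min.
Dose for this bracket: 250 mg.

250 mg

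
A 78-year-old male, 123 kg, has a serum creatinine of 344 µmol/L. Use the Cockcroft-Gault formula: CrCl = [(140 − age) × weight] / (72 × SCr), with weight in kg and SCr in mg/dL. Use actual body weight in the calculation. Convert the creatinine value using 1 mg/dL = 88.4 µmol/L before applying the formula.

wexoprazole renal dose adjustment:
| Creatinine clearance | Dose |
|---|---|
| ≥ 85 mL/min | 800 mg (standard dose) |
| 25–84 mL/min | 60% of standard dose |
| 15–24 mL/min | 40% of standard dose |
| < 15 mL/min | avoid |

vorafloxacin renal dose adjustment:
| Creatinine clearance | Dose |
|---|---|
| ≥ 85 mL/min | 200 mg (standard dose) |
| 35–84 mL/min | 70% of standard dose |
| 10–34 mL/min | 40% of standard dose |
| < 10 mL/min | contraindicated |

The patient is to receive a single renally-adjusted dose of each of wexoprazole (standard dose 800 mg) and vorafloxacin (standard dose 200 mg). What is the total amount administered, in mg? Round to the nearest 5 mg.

560 mg

SCr = 344 / 88.4 = 3.891 mg/dL
CrCl = (140 − 78) × 123 / (72 × 3.891) = 7626.0 / 280.15 ≈ 27.2 mL/min
CrCl ≈ 27 mL/min.
wexoprazole: 25–84 mL/min → 60% of 800 mg = 480 mg.
vorafloxacin: 10–34 mL/min → 40% of 200 mg = 80 mg.
Total = 480 + 80 = 560 mg.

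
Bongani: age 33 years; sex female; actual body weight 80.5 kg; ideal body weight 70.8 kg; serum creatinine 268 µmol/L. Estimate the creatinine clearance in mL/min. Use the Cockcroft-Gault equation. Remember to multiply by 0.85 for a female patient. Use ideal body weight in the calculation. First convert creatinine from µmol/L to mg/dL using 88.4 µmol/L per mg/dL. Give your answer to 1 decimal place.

29.5 mL/min

SCr = 268 / 88.4 = 3.032 mg/dL
CrCl = (140 − 33) × 70.8 / (72 × 3.032) × 0.85 = 7575.6 / 218.30 × 0.85 ≈ 29.5 mL/min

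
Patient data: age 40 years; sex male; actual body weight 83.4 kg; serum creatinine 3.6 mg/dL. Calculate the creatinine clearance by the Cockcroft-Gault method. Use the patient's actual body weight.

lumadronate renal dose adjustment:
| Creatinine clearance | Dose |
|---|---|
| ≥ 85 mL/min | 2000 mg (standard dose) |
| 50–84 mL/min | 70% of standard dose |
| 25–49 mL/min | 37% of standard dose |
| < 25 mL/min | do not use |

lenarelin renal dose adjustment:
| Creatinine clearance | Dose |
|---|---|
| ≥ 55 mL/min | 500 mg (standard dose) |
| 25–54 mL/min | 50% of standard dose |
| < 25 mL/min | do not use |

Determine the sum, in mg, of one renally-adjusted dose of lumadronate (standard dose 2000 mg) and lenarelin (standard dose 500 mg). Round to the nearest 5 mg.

CrCl = (140 − 40) × 83.4 / (72 × 3.6) = 8340.0 / 259.20 ≈ 32.2 mL/min
CrCl ≈ 32 mL/min.
lumadronate: 25–49 mL/min → 37% of 2000 mg = 740 mg.
lenarelin: 25–54 mL/min → 50% of 500 mg = 250 mg.
Total = 740 + 250 = 990 mg.

990 mg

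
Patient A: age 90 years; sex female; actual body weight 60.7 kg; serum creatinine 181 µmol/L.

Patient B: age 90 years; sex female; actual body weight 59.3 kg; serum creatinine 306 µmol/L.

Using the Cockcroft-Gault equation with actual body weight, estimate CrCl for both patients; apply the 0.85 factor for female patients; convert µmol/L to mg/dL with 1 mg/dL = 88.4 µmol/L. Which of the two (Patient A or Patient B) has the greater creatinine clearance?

Patient A: SCr = 181 / 88.4 = 2.048 mg/dL
Patient A: CrCl = (140 − 90) × 60.7 / (72 × 2.048) × 0.85 = 3035.0 / 147.46 × 0.85 ≈ 17.5 mL/min
Patient B: SCr = 306 / 88.4 = 3.462 mg/dL
Patient B: CrCl = (140 − 90) × 59.3 / (72 × 3.462) × 0.85 = 2965.0 / 249.26 × 0.85 ≈ 10.1 mL/min
17.5 vs 10.1 mL/min → Patient A is higher.

Patient A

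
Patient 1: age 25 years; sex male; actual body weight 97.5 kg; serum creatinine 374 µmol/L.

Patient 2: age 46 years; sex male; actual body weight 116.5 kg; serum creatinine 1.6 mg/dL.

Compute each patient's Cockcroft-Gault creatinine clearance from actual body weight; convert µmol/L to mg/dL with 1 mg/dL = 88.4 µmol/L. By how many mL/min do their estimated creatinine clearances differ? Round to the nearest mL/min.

Patient 1: SCr = 374 / 88.4 = 4.231 mg/dL
Patient 1: CrCl = (140 − 25) × 97.5 / (72 × 4.231) = 11212.5 / 304.63 ≈ 36.8 mL/min
Patient 2: CrCl = (140 − 46) × 116.5 / (72 × 1.6) = 10951.0 / 115.20 ≈ 95.1 mL/min
|36.8 − 95.1| = 58.3 mL/min

58 mL/min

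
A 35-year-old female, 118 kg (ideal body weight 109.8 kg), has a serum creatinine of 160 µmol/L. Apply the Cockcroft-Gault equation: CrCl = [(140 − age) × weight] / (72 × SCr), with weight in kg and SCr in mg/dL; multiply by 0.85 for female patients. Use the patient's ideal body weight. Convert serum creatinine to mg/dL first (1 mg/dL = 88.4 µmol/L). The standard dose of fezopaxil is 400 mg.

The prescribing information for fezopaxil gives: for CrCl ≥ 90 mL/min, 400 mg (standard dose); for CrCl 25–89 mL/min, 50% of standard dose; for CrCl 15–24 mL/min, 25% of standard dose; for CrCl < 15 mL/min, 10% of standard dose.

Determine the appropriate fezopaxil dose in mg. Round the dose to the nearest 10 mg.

SCr = 160 / 88.4 = 1.81 mg/dL
CrCl = (140 − 35) × 109.8 / (72 × 1.81) × 0.85 = 11529.0 / 130.32 × 0.85 ≈ 75.2 mL/min
CrCl ≈ 75 mL/min → bracket 25–89 mL/min.
50% of 400 mg = 200 mg

200 mg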